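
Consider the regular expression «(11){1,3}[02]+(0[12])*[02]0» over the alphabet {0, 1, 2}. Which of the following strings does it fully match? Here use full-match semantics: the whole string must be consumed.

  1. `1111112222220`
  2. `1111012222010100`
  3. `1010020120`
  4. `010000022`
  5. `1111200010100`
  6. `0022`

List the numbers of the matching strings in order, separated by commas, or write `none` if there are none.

1 → match
2 → no match
3 → no match — must start with `11`
4 → no match — must start with `11`
5 → match
6 → no match — must start with `11`

1, 5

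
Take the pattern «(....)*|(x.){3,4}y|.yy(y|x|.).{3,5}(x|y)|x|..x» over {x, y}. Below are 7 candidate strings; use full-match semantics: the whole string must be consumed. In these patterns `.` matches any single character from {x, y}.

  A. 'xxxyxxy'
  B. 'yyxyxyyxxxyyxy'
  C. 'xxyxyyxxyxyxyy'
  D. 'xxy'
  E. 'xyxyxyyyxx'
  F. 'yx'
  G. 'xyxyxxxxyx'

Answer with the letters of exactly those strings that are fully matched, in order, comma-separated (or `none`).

A

A → match
B → no match
C → no match
D → no match
E → no match
F → no match
G → no match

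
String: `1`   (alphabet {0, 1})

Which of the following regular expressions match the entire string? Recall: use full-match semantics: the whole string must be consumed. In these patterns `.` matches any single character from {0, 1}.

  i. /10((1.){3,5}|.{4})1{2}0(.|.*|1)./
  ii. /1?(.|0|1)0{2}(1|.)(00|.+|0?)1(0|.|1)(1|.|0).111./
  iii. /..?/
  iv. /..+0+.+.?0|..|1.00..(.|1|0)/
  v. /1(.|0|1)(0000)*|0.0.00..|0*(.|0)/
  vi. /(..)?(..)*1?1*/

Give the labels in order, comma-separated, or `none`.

iii, v, vi

i → no match — must start with `10`
ii → no match
iii → match
iv → no match
v → match
vi → match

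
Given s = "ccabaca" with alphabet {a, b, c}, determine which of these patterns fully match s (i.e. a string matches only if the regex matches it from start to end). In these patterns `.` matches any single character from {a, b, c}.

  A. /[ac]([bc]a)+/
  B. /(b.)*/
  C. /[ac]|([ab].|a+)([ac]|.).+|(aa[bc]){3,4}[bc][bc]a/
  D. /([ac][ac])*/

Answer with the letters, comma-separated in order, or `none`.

A

A → match
B → no match
C → no match
D → no match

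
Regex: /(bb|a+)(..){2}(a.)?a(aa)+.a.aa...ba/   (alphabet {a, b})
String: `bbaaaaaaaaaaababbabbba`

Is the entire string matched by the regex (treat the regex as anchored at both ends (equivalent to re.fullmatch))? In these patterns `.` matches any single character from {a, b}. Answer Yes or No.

No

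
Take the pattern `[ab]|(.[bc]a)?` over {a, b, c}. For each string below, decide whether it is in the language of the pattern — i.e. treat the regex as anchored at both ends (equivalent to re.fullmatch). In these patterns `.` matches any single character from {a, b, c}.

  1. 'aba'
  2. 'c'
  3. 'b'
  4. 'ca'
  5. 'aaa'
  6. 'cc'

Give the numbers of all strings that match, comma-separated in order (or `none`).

1 → match
2 → no match
3 → match
4 → no match
5 → no match
6 → no match

1, 3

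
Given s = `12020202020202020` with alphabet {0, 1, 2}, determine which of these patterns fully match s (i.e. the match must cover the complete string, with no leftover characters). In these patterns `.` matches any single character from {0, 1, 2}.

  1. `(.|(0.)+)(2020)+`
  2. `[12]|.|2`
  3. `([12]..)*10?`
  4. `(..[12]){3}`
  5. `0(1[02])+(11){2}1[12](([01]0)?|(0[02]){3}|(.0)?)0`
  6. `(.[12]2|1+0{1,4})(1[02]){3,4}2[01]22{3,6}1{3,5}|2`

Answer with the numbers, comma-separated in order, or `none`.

1

1 → match
2 → no match
3 → no match
4 → no match
5 → no match — must start with `01`
6 → no match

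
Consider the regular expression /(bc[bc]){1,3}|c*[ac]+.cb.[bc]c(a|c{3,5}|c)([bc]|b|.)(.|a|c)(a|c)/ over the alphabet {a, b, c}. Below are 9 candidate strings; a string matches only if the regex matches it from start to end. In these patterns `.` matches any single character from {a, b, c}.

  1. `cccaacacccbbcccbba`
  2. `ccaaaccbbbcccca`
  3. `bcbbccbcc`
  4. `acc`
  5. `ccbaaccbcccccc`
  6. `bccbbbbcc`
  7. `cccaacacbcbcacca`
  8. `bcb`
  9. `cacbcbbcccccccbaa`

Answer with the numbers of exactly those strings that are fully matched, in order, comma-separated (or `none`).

1 → match
2 → match
3. `bcbbccbcc` → match
4. `acc` → no match
5 → no match
6. `bccbbbbcc` → no match
7 → match
8. `bcb` → match
9 → match

1, 2, 3, 7, 8, 9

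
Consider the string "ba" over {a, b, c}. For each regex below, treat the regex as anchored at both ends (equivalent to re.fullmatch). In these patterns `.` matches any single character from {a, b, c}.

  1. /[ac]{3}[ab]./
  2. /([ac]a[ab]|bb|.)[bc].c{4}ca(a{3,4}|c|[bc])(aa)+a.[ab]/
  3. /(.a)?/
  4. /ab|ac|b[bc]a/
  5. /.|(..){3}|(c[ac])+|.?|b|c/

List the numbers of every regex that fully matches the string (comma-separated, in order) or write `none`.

3

1 → no match
2 → no match
3 → match
4 → no match
5 → no match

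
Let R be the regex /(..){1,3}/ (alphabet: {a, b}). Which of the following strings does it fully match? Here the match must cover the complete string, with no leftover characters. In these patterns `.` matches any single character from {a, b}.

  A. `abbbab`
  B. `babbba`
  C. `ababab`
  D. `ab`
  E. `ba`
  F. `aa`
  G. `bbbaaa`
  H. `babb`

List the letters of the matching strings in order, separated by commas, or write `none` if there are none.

A, B, C, D, E, F, G, H

A → match
B → match
C → match
D → match
E → match
F → match
G → match
H → match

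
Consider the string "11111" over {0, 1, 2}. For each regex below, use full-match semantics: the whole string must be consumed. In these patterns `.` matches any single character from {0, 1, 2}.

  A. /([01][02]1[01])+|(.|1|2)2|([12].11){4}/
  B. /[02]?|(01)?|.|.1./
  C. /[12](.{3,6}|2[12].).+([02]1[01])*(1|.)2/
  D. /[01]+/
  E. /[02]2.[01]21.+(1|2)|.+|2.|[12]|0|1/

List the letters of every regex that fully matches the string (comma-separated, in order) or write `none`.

A → no match
B → no match
C → no match — must end with "2"
D → match
E → match

D, E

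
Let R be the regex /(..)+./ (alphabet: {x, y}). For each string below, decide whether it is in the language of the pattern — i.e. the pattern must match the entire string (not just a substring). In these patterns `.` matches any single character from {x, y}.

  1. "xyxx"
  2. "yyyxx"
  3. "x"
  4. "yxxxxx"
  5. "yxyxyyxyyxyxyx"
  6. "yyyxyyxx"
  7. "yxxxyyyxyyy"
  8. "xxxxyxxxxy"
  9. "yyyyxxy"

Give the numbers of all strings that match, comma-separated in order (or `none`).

1 → no match
2 → match
3 → no match
4 → no match
5 → no match
6 → no match
7 → match
8 → no match
9 → match

2, 7, 9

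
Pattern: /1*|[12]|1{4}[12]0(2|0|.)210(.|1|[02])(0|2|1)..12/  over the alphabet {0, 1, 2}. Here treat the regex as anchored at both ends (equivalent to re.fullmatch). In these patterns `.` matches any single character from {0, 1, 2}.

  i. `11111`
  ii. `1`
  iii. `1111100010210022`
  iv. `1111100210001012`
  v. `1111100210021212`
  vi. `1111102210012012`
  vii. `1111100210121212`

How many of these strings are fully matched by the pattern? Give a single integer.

6

i. `11111` → match
ii. `1` → match
iii → no match
iv → match
v → match
vi → match
vii → match
Total matched: 6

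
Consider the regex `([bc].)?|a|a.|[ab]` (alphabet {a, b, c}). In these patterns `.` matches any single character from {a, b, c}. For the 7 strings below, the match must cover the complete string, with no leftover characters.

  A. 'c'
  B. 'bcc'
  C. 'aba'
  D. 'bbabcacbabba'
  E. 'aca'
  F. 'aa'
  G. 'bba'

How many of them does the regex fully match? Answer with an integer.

A → no match
B → no match
C → no match
D → no match
E → no match
F → match
G → no match
Total matched: 1

1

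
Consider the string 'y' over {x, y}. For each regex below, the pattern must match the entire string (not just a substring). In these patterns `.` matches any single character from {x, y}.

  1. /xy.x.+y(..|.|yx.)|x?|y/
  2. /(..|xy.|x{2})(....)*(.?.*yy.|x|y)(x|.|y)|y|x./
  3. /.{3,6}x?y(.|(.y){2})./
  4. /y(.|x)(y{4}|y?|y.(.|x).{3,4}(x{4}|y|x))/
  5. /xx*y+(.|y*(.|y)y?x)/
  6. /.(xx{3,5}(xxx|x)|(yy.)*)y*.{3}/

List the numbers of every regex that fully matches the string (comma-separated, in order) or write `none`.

1, 2

1 → match
2 → match
3 → no match
4 → no match
5 → no match — must start with 'x'
6 → no match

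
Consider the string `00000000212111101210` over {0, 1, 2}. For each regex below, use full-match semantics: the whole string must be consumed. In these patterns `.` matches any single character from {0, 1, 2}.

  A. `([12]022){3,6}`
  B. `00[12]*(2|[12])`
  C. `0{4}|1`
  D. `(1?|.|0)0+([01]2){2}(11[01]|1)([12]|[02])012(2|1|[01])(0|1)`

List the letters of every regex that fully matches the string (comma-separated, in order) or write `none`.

A → no match — must end with `022`
B → no match
C → no match
D → match

D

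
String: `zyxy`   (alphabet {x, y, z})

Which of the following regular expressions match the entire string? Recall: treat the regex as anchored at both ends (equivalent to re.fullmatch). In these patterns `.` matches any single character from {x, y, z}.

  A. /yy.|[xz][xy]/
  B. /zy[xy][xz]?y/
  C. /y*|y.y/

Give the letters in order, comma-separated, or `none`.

A → no match
B → match
C → no match

B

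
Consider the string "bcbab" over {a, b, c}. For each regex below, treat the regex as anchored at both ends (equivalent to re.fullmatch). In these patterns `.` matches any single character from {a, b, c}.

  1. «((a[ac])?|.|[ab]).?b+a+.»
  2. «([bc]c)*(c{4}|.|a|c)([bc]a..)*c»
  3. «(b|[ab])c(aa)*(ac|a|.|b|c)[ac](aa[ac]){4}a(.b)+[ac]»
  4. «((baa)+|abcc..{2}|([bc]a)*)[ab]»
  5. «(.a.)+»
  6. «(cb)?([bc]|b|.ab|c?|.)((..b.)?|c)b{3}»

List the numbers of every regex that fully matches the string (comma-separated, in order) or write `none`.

1 → match
2 → no match — must end with "c"
3 → no match
4 → no match
5 → no match
6 → no match

1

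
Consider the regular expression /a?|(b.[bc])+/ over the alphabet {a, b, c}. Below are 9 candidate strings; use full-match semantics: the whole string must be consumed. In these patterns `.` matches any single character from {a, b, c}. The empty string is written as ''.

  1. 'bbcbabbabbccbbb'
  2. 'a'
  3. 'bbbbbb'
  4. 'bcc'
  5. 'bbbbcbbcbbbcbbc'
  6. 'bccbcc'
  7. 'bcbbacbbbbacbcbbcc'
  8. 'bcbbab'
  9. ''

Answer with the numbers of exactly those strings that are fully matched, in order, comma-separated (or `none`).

1 → match
2. 'a' → match
3. 'bbbbbb' → match
4. 'bcc' → match
5 → match
6. 'bccbcc' → match
7 → match
8. 'bcbbab' → match
9. '' → match

1, 2, 3, 4, 5, 6, 7, 8, 9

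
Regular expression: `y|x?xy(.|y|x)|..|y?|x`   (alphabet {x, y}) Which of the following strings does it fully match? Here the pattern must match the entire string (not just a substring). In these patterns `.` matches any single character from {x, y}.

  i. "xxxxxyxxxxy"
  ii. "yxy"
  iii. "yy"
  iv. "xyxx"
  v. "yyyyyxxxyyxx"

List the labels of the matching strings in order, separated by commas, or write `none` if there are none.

i. "xxxxxyxxxxy" → no match
ii. "yxy" → no match
iii. "yy" → match
iv. "xyxx" → no match
v. "yyyyyxxxyyxx" → no match

iii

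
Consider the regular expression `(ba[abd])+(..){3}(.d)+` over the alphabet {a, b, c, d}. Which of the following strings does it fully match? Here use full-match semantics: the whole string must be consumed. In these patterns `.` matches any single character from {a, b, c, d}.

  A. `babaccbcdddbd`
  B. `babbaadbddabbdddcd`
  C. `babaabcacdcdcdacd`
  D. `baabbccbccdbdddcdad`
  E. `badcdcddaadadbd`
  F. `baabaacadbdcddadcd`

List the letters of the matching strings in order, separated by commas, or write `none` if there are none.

A, B, D, E, F

A → match
B → match
C → no match
D → match
E → match
F → match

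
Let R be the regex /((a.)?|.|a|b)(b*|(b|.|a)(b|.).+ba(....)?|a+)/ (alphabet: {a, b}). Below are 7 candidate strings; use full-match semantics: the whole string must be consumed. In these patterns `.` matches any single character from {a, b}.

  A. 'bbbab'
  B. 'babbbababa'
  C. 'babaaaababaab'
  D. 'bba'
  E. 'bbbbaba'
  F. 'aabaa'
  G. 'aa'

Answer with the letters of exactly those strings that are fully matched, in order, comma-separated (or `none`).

B, C, E, G

A. 'bbbab' → no match
B. 'babbbababa' → match
C → match
D. 'bba' → no match
E. 'bbbbaba' → match
F. 'aabaa' → no match
G. 'aa' → match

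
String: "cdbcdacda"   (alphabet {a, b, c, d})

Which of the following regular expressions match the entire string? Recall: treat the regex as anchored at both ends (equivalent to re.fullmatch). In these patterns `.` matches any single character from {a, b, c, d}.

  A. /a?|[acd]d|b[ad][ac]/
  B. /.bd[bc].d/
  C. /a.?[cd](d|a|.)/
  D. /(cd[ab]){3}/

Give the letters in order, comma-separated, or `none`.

D

A → no match
B → no match — must end with "d"
C → no match — must start with "a"
D → match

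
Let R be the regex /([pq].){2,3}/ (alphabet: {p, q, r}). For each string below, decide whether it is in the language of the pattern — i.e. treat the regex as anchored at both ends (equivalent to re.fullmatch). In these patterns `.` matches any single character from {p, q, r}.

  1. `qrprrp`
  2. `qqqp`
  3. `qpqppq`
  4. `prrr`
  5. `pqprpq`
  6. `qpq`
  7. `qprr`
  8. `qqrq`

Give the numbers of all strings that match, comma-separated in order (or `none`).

1 → no match
2 → match
3 → match
4 → no match
5 → match
6 → no match
7 → no match
8 → no match

2, 3, 5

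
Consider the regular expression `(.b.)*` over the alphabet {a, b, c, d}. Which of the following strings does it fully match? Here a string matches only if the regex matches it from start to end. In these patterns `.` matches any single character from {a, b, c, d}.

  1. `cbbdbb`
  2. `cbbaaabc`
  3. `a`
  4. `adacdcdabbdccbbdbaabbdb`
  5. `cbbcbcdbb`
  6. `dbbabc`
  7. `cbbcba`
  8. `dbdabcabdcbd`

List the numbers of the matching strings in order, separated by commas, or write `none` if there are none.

1, 5, 6, 7, 8

1 → match
2 → no match
3 → no match
4 → no match
5 → match
6 → match
7 → match
8 → match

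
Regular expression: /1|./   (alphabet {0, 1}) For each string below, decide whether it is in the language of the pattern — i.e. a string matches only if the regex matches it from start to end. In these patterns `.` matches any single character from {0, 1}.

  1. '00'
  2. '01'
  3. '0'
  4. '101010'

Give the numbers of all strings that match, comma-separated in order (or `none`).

3

1 → no match
2 → no match
3 → match
4 → no match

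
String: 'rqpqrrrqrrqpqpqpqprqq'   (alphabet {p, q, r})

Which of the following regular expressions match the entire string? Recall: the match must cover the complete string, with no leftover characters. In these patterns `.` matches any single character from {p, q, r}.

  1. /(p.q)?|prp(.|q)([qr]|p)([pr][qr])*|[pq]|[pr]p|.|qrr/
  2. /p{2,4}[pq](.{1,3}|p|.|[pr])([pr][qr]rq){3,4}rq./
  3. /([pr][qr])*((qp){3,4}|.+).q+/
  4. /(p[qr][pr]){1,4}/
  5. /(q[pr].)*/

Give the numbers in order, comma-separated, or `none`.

3

1 → no match
2 → no match — must start with 'p'
3 → match
4 → no match — must start with 'p'
5 → no match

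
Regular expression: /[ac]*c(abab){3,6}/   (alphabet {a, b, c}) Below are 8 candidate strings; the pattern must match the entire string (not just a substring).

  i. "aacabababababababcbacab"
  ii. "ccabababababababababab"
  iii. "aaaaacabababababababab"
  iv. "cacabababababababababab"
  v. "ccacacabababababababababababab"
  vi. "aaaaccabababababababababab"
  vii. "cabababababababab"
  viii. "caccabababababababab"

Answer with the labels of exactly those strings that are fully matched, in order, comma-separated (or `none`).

i → no match — must end with "abab"
ii → match
iii → match
iv → match
v → match
vi → match
vii → match
viii → match

ii, iii, iv, v, vi, vii, viii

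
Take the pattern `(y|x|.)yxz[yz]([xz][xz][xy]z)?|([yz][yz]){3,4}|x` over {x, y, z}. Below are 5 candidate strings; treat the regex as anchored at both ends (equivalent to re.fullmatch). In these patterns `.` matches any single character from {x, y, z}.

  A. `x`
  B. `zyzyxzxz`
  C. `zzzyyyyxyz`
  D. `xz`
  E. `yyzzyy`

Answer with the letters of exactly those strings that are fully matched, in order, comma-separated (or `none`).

A → match
B → no match
C → no match
D → no match
E → match

A, E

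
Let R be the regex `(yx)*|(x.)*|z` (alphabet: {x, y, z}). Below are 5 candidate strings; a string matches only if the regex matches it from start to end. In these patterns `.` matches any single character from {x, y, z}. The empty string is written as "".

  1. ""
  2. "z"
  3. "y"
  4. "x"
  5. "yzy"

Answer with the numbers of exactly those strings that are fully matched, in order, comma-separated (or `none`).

1 → match
2 → match
3 → no match
4 → no match
5 → no match

1, 2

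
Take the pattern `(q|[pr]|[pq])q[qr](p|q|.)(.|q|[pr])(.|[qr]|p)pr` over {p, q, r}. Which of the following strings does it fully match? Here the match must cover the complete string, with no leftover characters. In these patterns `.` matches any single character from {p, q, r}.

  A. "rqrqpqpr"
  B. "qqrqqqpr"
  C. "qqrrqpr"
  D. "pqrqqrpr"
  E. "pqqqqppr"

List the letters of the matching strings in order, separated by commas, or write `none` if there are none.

A → match
B → match
C → no match
D → match
E → match

A, B, D, E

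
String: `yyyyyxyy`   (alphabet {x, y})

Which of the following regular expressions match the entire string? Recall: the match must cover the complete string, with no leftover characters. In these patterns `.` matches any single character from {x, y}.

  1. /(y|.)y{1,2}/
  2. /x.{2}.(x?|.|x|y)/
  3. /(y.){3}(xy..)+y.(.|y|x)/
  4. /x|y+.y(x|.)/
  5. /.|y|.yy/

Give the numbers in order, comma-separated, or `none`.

4

1 → no match
2 → no match — must start with `x`
3 → no match
4 → match
5 → no match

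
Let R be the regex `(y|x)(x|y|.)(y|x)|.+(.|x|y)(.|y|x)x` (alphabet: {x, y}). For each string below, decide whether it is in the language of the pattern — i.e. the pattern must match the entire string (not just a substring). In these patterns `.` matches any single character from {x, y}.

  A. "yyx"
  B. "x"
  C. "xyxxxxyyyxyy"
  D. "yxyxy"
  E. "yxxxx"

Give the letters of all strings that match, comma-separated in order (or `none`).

A → match
B → no match
C → no match
D → no match
E → match

A, E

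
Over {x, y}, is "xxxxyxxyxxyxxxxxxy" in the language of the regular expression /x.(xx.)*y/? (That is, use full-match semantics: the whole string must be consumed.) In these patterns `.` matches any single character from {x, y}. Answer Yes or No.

Yes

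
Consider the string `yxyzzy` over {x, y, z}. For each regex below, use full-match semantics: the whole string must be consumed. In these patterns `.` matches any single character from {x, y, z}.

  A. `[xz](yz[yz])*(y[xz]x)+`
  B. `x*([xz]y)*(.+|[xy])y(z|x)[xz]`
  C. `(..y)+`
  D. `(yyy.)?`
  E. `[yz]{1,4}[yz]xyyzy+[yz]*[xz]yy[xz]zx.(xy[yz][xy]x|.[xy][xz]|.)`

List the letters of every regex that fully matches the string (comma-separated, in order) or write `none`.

C

A → no match — must end with `x`
B → no match
C → match
D → no match
E → no match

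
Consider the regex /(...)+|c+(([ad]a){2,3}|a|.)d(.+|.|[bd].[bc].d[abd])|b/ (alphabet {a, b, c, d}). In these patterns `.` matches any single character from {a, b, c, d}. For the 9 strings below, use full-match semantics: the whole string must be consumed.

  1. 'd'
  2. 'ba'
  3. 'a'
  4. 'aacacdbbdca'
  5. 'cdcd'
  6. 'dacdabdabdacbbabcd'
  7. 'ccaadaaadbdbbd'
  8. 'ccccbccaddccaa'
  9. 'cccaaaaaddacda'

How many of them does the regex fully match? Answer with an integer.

2

1 → no match
2 → no match
3 → no match
4 → no match
5 → no match
6 → match
7 → match
8 → no match
9 → no match
Total matched: 2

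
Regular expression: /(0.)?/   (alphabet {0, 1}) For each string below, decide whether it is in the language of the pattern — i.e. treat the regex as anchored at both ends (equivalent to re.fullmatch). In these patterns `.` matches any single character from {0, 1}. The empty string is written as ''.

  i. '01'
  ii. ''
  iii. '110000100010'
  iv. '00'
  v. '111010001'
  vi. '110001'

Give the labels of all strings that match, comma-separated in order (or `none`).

i, ii, iv

i → match
ii → match
iii → no match
iv → match
v → no match
vi → no match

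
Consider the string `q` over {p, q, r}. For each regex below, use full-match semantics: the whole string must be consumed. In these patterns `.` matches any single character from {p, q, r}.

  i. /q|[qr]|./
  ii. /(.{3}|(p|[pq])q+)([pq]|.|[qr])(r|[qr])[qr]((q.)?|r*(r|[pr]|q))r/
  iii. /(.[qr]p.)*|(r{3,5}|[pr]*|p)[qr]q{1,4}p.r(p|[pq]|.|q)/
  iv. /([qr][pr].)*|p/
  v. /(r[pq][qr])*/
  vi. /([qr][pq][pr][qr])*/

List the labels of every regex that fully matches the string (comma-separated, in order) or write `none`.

i

i → match
ii → no match — must end with `r`
iii → no match
iv → no match
v → no match
vi → no match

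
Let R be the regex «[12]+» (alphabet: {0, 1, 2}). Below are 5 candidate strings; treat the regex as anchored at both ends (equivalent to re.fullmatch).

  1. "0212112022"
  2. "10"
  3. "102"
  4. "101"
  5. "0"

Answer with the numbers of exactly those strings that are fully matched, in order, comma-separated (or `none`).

none

1 → no match
2 → no match
3 → no match
4 → no match
5 → no match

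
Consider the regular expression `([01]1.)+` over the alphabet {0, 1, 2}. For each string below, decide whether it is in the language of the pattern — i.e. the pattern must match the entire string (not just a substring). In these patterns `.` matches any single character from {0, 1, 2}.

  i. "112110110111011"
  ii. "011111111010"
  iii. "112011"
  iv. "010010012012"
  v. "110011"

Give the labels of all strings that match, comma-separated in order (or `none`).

i, ii, iii, iv, v

i → match
ii → match
iii → match
iv → match
v → match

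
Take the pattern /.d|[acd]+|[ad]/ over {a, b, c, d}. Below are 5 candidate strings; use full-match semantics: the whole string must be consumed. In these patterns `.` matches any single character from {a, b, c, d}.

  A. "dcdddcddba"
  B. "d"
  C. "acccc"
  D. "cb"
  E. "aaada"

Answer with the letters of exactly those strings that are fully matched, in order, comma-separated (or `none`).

B, C, E

A. "dcdddcddba" → no match
B. "d" → match
C. "acccc" → match
D. "cb" → no match
E. "aaada" → match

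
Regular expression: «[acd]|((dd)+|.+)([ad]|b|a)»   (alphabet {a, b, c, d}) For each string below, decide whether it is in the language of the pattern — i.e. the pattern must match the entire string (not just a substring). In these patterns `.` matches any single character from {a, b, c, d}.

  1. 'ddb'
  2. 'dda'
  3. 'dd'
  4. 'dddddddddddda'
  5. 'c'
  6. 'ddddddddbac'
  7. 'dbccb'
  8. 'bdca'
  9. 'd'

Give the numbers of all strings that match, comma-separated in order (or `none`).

1, 2, 3, 4, 5, 7, 8, 9

1 → match
2 → match
3 → match
4 → match
5 → match
6 → no match
7 → match
8 → match
9 → match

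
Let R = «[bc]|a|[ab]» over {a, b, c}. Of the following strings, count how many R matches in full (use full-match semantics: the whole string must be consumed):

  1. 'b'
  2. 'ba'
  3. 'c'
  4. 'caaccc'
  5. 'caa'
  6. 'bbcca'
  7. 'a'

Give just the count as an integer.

1 → match
2 → no match
3 → match
4 → no match
5 → no match
6 → no match
7 → match
Total matched: 3

3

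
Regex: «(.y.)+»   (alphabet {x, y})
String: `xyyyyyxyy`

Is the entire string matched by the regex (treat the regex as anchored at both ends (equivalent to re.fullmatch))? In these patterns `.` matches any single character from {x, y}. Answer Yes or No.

Yes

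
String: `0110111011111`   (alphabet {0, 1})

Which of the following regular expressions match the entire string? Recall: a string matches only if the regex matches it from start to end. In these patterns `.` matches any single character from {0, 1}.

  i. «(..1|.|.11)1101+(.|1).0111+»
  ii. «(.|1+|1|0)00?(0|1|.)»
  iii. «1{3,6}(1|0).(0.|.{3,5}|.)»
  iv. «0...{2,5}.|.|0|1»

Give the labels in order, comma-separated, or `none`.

i

i → match
ii → no match
iii → no match — must start with `1`
iv → no match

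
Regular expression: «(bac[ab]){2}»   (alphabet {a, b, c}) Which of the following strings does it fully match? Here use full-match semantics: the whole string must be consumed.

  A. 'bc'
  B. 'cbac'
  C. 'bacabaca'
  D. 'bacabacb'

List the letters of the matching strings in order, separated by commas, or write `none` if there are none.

A. 'bc' → no match — must start with 'bac'
B. 'cbac' → no match — must start with 'bac'
C. 'bacabaca' → match
D. 'bacabacb' → match

C, D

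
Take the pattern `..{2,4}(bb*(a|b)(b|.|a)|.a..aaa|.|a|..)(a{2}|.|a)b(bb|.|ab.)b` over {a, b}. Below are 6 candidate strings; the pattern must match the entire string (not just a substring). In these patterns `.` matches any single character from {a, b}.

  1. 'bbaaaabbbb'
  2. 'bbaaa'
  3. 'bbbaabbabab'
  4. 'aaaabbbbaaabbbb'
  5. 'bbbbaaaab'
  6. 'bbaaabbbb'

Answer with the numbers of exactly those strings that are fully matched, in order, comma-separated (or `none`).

1 → match
2 → no match — must end with 'b'
3 → match
4 → match
5 → no match
6 → match

1, 3, 4, 6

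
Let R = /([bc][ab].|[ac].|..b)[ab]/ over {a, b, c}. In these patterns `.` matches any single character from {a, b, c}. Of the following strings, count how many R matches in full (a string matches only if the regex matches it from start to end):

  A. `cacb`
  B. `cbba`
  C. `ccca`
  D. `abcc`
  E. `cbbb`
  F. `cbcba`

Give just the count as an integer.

A → match
B → match
C → no match
D → no match
E → match
F → no match
Total matched: 3

3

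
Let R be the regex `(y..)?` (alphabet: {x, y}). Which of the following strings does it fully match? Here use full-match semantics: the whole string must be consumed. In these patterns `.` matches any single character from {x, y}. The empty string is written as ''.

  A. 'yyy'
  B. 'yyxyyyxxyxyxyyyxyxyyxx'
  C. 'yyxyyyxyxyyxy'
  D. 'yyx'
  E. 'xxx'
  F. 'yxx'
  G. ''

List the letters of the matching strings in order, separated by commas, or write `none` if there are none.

A, D, F, G

A → match
B → no match
C → no match
D → match
E → no match
F → match
G → match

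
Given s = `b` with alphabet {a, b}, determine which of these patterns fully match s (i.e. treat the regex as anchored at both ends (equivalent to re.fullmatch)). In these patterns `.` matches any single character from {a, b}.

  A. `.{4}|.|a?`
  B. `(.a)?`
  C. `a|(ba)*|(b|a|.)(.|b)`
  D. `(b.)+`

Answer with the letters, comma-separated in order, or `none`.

A → match
B → no match
C → no match
D → no match

A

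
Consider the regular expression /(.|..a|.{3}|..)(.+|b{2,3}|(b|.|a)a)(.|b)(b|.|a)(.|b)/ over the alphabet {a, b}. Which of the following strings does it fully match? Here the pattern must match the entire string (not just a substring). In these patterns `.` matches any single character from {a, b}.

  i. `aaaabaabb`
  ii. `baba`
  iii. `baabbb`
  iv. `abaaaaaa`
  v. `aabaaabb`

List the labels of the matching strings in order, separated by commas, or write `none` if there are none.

i, iii, iv, v

i → match
ii → no match
iii → match
iv → match
v → match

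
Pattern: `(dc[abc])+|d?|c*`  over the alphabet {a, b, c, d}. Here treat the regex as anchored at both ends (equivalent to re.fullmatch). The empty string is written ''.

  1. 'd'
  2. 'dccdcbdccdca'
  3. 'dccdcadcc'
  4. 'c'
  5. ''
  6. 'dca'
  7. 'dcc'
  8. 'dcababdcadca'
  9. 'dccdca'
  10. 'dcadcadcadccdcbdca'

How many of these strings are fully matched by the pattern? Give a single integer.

9

1 → match
2 → match
3 → match
4 → match
5 → match
6 → match
7 → match
8 → no match
9 → match
10 → match
Total matched: 9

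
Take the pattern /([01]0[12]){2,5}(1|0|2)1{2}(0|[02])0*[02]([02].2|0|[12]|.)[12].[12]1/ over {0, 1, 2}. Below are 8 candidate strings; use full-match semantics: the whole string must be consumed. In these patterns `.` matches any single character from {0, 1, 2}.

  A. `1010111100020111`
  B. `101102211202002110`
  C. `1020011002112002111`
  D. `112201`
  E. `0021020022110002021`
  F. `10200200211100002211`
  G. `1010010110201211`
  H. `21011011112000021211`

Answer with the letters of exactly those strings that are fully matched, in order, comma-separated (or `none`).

E, F, G

A → no match
B → no match — must end with `1`
C → no match
D → no match
E → match
F → match
G → match
H → no match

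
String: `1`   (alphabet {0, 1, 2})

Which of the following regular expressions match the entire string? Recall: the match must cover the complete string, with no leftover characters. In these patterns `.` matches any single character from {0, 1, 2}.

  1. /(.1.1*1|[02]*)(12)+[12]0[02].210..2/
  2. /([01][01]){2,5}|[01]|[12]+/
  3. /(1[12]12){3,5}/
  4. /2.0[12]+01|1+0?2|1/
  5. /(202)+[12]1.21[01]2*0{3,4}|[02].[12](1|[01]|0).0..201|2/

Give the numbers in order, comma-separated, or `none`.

1 → no match — must end with `2`
2 → match
3 → no match — must end with `12`
4 → match
5 → no match

2, 4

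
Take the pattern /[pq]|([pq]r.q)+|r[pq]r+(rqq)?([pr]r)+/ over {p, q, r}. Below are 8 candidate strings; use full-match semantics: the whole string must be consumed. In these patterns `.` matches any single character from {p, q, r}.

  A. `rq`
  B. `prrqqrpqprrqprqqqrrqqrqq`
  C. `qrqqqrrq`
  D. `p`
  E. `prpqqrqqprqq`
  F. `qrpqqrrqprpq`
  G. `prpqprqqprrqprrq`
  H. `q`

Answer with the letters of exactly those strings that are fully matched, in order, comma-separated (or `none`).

A → no match
B → match
C → match
D → match
E → match
F → match
G → match
H → match

B, C, D, E, F, G, H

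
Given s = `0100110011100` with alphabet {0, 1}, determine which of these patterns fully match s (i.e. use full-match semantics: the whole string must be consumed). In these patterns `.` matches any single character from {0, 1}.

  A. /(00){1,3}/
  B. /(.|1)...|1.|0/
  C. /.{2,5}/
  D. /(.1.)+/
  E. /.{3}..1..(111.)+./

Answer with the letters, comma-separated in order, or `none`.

E

A → no match — must start with `00`
B → no match
C → no match
D → no match
E → match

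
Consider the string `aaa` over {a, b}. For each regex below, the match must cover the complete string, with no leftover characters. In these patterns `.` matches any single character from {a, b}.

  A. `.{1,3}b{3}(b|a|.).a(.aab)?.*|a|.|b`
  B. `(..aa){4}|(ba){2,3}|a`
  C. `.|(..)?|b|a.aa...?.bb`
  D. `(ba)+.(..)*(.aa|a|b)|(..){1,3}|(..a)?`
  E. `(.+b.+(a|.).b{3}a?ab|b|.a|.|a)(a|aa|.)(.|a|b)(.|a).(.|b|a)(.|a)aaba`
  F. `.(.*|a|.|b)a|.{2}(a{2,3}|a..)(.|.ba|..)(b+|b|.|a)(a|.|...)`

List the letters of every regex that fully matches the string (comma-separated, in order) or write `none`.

A → no match
B → no match
C → no match
D → match
E → no match — must end with `aaba`
F → match

D, F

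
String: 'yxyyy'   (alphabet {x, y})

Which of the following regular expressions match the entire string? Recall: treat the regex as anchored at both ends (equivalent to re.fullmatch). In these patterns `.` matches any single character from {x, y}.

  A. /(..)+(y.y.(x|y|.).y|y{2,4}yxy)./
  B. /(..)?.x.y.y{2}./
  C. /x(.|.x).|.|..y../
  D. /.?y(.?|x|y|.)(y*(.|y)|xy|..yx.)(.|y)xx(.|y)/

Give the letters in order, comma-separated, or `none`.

C

A → no match
B → no match
C → match
D → no match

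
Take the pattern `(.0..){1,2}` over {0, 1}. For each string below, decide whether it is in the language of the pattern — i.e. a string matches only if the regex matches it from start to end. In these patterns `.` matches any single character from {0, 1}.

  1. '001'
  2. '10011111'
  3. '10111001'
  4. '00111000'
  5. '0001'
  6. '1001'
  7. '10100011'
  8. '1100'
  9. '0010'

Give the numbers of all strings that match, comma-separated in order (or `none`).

3, 4, 5, 6, 7, 9

1 → no match
2 → no match
3 → match
4 → match
5 → match
6 → match
7 → match
8 → no match
9 → match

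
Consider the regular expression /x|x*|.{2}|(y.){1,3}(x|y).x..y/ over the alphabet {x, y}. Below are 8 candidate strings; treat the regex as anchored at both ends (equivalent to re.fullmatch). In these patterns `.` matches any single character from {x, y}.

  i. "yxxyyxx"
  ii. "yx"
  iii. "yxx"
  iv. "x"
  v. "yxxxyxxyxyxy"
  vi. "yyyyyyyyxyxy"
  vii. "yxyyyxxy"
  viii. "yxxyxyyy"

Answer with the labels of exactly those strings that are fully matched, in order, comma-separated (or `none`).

i. "yxxyyxx" → no match
ii. "yx" → match
iii. "yxx" → no match
iv. "x" → match
v. "yxxxyxxyxyxy" → no match
vi. "yyyyyyyyxyxy" → match
vii. "yxyyyxxy" → no match
viii. "yxxyxyyy" → match

ii, iv, vi, viii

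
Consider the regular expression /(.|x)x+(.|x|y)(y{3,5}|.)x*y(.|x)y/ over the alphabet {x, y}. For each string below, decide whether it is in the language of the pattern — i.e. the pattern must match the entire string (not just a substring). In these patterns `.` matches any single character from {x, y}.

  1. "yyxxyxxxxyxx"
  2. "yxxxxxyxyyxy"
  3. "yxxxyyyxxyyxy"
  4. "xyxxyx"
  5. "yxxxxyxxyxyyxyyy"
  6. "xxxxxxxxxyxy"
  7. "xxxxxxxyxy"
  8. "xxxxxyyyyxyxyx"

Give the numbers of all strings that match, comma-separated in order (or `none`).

1 → no match — must end with "y"
2 → no match
3 → no match
4 → no match — must end with "y"
5 → no match
6 → match
7 → match
8 → no match — must end with "y"

6, 7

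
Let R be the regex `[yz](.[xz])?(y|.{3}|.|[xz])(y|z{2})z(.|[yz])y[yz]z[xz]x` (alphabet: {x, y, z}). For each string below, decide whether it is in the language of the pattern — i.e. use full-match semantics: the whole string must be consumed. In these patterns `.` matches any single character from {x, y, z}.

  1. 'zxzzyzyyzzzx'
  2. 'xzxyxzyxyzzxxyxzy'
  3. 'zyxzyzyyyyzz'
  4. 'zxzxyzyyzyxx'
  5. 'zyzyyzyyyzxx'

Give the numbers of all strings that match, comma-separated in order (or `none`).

1, 5

1. 'zxzzyzyyzzzx' → match
2 → no match — must end with 'x'
3. 'zyxzyzyyyyzz' → no match — must end with 'x'
4. 'zxzxyzyyzyxx' → no match
5. 'zyzyyzyyyzxx' → match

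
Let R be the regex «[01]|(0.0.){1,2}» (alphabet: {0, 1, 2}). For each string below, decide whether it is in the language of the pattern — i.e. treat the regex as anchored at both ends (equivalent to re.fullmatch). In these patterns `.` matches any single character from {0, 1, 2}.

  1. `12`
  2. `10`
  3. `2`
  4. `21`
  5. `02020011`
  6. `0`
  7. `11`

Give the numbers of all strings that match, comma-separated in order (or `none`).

6

1 → no match
2 → no match
3 → no match
4 → no match
5 → no match
6 → match
7 → no match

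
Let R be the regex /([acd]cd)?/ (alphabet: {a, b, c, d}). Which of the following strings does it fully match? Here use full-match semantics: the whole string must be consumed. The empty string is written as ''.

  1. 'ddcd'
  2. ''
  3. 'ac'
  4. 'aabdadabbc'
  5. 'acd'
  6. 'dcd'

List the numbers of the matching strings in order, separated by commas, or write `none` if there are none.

1 → no match
2 → match
3 → no match
4 → no match
5 → match
6 → match

2, 5, 6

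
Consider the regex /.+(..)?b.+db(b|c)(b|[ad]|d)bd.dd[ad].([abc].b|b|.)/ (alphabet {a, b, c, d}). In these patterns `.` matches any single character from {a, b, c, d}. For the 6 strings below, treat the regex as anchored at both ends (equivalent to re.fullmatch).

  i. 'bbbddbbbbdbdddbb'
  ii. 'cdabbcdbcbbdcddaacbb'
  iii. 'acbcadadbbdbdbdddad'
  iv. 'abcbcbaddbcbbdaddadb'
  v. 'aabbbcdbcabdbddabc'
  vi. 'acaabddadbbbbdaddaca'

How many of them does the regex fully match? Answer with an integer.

6

i → match
ii → match
iii → match
iv → match
v → match
vi → match
Total matched: 6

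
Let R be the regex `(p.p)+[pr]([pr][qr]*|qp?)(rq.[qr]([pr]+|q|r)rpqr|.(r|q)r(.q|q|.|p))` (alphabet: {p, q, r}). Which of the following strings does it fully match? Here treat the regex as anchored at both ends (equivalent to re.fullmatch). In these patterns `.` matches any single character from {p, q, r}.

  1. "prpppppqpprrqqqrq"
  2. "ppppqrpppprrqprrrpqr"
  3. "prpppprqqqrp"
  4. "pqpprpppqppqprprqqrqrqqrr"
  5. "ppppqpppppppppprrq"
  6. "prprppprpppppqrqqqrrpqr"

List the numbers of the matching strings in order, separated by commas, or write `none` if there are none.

1 → match
2 → no match
3 → match
4 → no match
5 → match
6 → no match

1, 3, 5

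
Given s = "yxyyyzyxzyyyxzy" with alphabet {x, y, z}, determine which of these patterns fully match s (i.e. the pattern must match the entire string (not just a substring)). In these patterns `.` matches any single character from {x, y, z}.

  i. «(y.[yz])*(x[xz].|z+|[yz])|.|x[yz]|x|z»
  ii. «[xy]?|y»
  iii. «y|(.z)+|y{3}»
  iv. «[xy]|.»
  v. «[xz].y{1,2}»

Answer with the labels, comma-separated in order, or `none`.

i

i → match
ii → no match
iii → no match
iv → no match
v → no match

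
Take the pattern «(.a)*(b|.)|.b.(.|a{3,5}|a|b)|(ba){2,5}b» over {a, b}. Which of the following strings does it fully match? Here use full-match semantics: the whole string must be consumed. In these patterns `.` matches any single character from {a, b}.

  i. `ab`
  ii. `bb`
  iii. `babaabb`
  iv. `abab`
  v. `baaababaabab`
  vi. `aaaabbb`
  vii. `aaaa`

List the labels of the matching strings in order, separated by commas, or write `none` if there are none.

iv

i → no match
ii → no match
iii → no match
iv → match
v → no match
vi → no match
vii → no match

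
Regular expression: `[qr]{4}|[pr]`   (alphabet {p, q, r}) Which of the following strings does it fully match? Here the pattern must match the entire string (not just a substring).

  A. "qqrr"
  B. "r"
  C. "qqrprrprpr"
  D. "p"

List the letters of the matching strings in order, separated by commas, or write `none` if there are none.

A → match
B → match
C → no match
D → match

A, B, D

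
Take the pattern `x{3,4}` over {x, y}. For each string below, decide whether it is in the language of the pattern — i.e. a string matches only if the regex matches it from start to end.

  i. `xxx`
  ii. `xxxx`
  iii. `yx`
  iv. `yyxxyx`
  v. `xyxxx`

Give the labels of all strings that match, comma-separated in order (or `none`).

i, ii

i. `xxx` → match
ii. `xxxx` → match
iii. `yx` → no match — must start with `x`
iv. `yyxxyx` → no match — must start with `x`
v. `xyxxx` → no match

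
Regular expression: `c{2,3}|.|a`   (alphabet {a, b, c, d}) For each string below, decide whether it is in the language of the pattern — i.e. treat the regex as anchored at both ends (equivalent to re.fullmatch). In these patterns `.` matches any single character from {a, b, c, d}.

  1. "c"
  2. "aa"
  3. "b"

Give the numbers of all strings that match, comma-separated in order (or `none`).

1 → match
2 → no match
3 → match

1, 3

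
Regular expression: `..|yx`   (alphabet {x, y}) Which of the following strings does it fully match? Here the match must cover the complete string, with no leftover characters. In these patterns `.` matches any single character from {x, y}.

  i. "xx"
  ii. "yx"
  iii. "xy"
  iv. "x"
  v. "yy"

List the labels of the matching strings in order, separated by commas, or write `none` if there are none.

i, ii, iii, v

i → match
ii → match
iii → match
iv → no match
v → match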